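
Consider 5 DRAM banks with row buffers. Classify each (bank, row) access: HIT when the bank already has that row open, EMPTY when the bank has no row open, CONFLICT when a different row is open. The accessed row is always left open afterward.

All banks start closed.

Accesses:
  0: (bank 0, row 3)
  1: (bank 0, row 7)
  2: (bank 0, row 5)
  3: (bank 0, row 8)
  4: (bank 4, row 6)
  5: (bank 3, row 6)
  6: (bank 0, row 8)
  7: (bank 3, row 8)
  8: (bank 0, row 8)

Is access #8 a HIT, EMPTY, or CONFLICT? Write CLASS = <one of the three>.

CLASS = HIT

  [0] b0 r3: no row ⇒ E
  [1] b0 r7: had r3 ⇒ C
  [2] b0 r5: had r7 ⇒ C
  [3] b0 r8: had r5 ⇒ C
  [4] b4 r6: no row ⇒ E
  [5] b3 r6: no row ⇒ E
  [6] b0 r8: had r8 ⇒ H
  [7] b3 r8: had r6 ⇒ C
  [8] b0 r8: had r8 ⇒ H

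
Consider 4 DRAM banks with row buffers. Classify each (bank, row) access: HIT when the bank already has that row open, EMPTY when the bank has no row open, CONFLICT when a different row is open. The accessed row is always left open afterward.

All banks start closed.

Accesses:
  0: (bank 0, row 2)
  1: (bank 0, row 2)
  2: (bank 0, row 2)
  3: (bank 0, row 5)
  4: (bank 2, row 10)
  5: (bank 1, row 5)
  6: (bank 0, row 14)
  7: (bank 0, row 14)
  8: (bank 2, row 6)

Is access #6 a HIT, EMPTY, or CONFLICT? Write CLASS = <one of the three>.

  [0] b0 r2: no row ⇒ E
  [1] b0 r2: had r2 ⇒ H
  [2] b0 r2: had r2 ⇒ H
  [3] b0 r5: had r2 ⇒ C
  [4] b2 r10: no row ⇒ E
  [5] b1 r5: no row ⇒ E
  [6] b0 r14: had r5 ⇒ C
  [7] b0 r14: had r14 ⇒ H
  [8] b2 r6: had r10 ⇒ C

CLASS = CONFLICT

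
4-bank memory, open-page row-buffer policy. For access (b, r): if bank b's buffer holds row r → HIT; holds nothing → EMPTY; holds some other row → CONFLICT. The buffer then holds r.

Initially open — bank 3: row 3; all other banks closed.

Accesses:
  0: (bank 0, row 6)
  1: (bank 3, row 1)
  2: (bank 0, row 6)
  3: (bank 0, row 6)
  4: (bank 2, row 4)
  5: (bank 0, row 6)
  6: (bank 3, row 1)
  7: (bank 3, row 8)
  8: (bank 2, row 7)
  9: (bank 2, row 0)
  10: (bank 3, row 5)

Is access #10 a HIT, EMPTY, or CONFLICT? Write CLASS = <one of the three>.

0: bank 0 row 6 — prev None → EMPTY
1: bank 3 row 1 — prev 3 → CONFLICT
2: bank 0 row 6 — prev 6 → HIT
3: bank 0 row 6 — prev 6 → HIT
4: bank 2 row 4 — prev None → EMPTY
5: bank 0 row 6 — prev 6 → HIT
6: bank 3 row 1 — prev 1 → HIT
7: bank 3 row 8 — prev 1 → CONFLICT
8: bank 2 row 7 — prev 4 → CONFLICT
9: bank 2 row 0 — prev 7 → CONFLICT
10: bank 3 row 5 — prev 8 → CONFLICT

CLASS = CONFLICT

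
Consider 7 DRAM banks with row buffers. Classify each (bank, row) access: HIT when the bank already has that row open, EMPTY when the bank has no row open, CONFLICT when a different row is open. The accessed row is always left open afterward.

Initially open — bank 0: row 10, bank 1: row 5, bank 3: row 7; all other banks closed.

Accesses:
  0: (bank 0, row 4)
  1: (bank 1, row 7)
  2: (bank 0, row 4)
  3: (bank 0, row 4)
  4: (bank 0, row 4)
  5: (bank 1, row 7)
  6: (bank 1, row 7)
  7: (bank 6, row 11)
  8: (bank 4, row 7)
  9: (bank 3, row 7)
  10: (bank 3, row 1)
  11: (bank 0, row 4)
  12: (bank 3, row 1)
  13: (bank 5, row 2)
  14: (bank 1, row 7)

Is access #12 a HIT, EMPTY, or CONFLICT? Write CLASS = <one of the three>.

CLASS = HIT

#0 (0,4) C  (was 10)
#1 (1,7) C  (was 5)
#2 (0,4) H  (was 4)
#3 (0,4) H  (was 4)
#4 (0,4) H  (was 4)
#5 (1,7) H  (was 7)
#6 (1,7) H  (was 7)
#7 (6,11) E
#8 (4,7) E
#9 (3,7) H  (was 7)
#10 (3,1) C  (was 7)
#11 (0,4) H  (was 4)
#12 (3,1) H  (was 1)
#13 (5,2) E
#14 (1,7) H  (was 7)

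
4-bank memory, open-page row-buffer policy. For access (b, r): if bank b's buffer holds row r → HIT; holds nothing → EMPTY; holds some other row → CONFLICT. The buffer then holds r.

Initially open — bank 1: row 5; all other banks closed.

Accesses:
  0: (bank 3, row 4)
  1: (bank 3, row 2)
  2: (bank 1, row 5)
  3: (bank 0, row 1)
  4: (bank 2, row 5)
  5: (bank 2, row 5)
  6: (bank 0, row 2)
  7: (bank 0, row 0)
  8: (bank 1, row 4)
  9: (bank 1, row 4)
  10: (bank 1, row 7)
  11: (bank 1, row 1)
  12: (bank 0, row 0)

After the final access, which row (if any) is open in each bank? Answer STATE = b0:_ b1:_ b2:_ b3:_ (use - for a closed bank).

STATE = b0:0 b1:1 b2:5 b3:2

step 0: bank3 None->4 [EMPTY]
step 1: bank3 4->2 [CONFLICT]
step 2: bank1 5->5 [HIT]
step 3: bank0 None->1 [EMPTY]
step 4: bank2 None->5 [EMPTY]
step 5: bank2 5->5 [HIT]
step 6: bank0 1->2 [CONFLICT]
step 7: bank0 2->0 [CONFLICT]
step 8: bank1 5->4 [CONFLICT]
step 9: bank1 4->4 [HIT]
step 10: bank1 4->7 [CONFLICT]
step 11: bank1 7->1 [CONFLICT]
step 12: bank0 0->0 [HIT]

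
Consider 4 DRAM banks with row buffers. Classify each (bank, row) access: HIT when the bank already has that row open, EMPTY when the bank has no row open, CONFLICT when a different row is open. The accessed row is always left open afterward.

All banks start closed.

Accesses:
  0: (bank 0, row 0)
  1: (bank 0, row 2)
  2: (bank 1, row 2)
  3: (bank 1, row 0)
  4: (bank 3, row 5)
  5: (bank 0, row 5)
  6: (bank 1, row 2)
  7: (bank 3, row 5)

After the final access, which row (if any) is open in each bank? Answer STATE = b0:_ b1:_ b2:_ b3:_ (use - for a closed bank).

STATE = b0:5 b1:2 b2:- b3:5

  [0] b0 r0: no row ⇒ E
  [1] b0 r2: had r0 ⇒ C
  [2] b1 r2: no row ⇒ E
  [3] b1 r0: had r2 ⇒ C
  [4] b3 r5: no row ⇒ E
  [5] b0 r5: had r2 ⇒ C
  [6] b1 r2: had r0 ⇒ C
  [7] b3 r5: had r5 ⇒ H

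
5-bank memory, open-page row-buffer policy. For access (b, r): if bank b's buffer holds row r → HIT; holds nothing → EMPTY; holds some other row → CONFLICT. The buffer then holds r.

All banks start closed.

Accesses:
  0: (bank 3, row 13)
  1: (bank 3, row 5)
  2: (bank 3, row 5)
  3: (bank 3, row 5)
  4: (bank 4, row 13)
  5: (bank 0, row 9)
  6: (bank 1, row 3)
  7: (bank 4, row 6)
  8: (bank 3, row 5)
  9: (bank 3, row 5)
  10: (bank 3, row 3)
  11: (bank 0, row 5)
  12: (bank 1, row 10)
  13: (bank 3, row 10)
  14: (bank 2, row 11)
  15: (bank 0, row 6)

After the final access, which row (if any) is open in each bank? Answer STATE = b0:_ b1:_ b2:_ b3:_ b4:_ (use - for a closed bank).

0: bank 3 row 13 — prev None → EMPTY
1: bank 3 row 5 — prev 13 → CONFLICT
2: bank 3 row 5 — prev 5 → HIT
3: bank 3 row 5 — prev 5 → HIT
4: bank 4 row 13 — prev None → EMPTY
5: bank 0 row 9 — prev None → EMPTY
6: bank 1 row 3 — prev None → EMPTY
7: bank 4 row 6 — prev 13 → CONFLICT
8: bank 3 row 5 — prev 5 → HIT
9: bank 3 row 5 — prev 5 → HIT
10: bank 3 row 3 — prev 5 → CONFLICT
11: bank 0 row 5 — prev 9 → CONFLICT
12: bank 1 row 10 — prev 3 → CONFLICT
13: bank 3 row 10 — prev 3 → CONFLICT
14: bank 2 row 11 — prev None → EMPTY
15: bank 0 row 6 — prev 5 → CONFLICT

STATE = b0:6 b1:10 b2:11 b3:10 b4:6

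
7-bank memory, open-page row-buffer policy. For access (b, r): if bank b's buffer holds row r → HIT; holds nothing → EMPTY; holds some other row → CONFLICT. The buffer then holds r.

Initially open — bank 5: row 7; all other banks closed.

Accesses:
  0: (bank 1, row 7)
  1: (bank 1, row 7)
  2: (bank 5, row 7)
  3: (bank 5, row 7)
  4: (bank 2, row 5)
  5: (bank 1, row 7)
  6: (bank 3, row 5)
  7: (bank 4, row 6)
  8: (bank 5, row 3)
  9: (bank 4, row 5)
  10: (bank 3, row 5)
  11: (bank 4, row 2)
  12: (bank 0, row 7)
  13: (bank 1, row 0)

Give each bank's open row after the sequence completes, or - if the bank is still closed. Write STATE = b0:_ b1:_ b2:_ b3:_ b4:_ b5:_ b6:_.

step 0: bank1 None->7 [EMPTY]
step 1: bank1 7->7 [HIT]
step 2: bank5 7->7 [HIT]
step 3: bank5 7->7 [HIT]
step 4: bank2 None->5 [EMPTY]
step 5: bank1 7->7 [HIT]
step 6: bank3 None->5 [EMPTY]
step 7: bank4 None->6 [EMPTY]
step 8: bank5 7->3 [CONFLICT]
step 9: bank4 6->5 [CONFLICT]
step 10: bank3 5->5 [HIT]
step 11: bank4 5->2 [CONFLICT]
step 12: bank0 None->7 [EMPTY]
step 13: bank1 7->0 [CONFLICT]

STATE = b0:7 b1:0 b2:5 b3:5 b4:2 b5:3 b6:-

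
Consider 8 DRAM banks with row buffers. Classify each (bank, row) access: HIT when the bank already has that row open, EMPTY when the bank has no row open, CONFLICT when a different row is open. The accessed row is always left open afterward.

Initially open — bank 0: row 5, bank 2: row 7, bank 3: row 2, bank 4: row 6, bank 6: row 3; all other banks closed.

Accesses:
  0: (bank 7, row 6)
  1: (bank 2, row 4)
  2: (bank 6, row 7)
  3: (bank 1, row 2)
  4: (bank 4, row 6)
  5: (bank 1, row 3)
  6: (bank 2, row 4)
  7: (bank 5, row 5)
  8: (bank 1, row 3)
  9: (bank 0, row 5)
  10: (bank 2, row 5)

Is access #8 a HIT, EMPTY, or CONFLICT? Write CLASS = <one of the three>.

CLASS = HIT

  [0] b7 r6: no row ⇒ E
  [1] b2 r4: had r7 ⇒ C
  [2] b6 r7: had r3 ⇒ C
  [3] b1 r2: no row ⇒ E
  [4] b4 r6: had r6 ⇒ H
  [5] b1 r3: had r2 ⇒ C
  [6] b2 r4: had r4 ⇒ H
  [7] b5 r5: no row ⇒ E
  [8] b1 r3: had r3 ⇒ H
  [9] b0 r5: had r5 ⇒ H
  [10] b2 r5: had r4 ⇒ C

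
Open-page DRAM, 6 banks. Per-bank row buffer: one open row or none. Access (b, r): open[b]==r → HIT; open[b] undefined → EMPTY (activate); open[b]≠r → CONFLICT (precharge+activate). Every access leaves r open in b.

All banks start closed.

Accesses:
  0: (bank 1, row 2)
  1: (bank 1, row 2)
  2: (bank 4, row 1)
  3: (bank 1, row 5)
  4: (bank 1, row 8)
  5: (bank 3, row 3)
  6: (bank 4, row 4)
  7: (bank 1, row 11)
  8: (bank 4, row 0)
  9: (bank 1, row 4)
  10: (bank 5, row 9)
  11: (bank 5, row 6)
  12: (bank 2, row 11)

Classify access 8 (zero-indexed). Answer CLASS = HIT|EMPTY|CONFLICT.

CLASS = CONFLICT

step 0: bank1 None->2 [EMPTY]
step 1: bank1 2->2 [HIT]
step 2: bank4 None->1 [EMPTY]
step 3: bank1 2->5 [CONFLICT]
step 4: bank1 5->8 [CONFLICT]
step 5: bank3 None->3 [EMPTY]
step 6: bank4 1->4 [CONFLICT]
step 7: bank1 8->11 [CONFLICT]
step 8: bank4 4->0 [CONFLICT]
step 9: bank1 11->4 [CONFLICT]
step 10: bank5 None->9 [EMPTY]
step 11: bank5 9->6 [CONFLICT]
step 12: bank2 None->11 [EMPTY]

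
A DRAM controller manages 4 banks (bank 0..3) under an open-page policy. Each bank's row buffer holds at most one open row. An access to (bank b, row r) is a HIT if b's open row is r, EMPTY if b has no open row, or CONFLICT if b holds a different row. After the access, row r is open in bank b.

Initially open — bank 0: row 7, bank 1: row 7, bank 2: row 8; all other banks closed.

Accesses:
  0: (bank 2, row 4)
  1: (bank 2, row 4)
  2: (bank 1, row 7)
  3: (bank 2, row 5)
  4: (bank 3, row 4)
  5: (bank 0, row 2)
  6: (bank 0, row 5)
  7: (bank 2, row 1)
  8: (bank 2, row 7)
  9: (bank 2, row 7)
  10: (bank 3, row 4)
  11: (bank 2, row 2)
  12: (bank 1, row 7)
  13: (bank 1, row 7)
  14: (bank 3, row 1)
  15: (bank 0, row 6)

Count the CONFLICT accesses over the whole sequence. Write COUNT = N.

COUNT = 9

  [0] b2 r4: had r8 ⇒ C
  [1] b2 r4: had r4 ⇒ H
  [2] b1 r7: had r7 ⇒ H
  [3] b2 r5: had r4 ⇒ C
  [4] b3 r4: no row ⇒ E
  [5] b0 r2: had r7 ⇒ C
  [6] b0 r5: had r2 ⇒ C
  [7] b2 r1: had r5 ⇒ C
  [8] b2 r7: had r1 ⇒ C
  [9] b2 r7: had r7 ⇒ H
  [10] b3 r4: had r4 ⇒ H
  [11] b2 r2: had r7 ⇒ C
  [12] b1 r7: had r7 ⇒ H
  [13] b1 r7: had r7 ⇒ H
  [14] b3 r1: had r4 ⇒ C
  [15] b0 r6: had r5 ⇒ C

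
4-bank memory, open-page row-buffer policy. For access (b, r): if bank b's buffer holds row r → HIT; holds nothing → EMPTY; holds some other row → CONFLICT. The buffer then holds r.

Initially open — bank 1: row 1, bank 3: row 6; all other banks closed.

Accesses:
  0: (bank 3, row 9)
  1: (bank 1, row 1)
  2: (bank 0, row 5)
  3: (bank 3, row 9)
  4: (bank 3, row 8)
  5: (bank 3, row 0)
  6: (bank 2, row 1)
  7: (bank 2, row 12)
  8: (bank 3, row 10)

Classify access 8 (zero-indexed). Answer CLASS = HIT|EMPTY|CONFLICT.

  [0] b3 r9: had r6 ⇒ C
  [1] b1 r1: had r1 ⇒ H
  [2] b0 r5: no row ⇒ E
  [3] b3 r9: had r9 ⇒ H
  [4] b3 r8: had r9 ⇒ C
  [5] b3 r0: had r8 ⇒ C
  [6] b2 r1: no row ⇒ E
  [7] b2 r12: had r1 ⇒ C
  [8] b3 r10: had r0 ⇒ C

CLASS = CONFLICT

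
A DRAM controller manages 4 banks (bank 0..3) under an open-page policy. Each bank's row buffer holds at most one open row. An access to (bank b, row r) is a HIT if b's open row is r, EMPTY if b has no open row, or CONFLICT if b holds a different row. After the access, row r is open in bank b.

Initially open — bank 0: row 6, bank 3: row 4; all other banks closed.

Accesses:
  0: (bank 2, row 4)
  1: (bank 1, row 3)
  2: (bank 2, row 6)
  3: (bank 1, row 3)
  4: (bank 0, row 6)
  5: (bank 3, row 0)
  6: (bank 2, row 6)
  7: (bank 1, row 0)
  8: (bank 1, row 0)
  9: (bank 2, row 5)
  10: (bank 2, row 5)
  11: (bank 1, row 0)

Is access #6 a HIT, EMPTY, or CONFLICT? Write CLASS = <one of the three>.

  [0] b2 r4: no row ⇒ E
  [1] b1 r3: no row ⇒ E
  [2] b2 r6: had r4 ⇒ C
  [3] b1 r3: had r3 ⇒ H
  [4] b0 r6: had r6 ⇒ H
  [5] b3 r0: had r4 ⇒ C
  [6] b2 r6: had r6 ⇒ H
  [7] b1 r0: had r3 ⇒ C
  [8] b1 r0: had r0 ⇒ H
  [9] b2 r5: had r6 ⇒ C
  [10] b2 r5: had r5 ⇒ H
  [11] b1 r0: had r0 ⇒ H

CLASS = HIT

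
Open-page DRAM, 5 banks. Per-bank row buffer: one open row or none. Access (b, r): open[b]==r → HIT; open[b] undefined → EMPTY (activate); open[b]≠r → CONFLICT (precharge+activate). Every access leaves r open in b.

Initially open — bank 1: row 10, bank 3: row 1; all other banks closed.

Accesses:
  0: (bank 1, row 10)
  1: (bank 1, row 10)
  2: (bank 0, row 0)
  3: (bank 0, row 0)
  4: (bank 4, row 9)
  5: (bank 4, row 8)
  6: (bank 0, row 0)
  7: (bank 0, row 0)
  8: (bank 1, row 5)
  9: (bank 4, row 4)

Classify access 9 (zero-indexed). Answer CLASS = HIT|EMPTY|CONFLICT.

CLASS = CONFLICT

step 0: bank1 10->10 [HIT]
step 1: bank1 10->10 [HIT]
step 2: bank0 None->0 [EMPTY]
step 3: bank0 0->0 [HIT]
step 4: bank4 None->9 [EMPTY]
step 5: bank4 9->8 [CONFLICT]
step 6: bank0 0->0 [HIT]
step 7: bank0 0->0 [HIT]
step 8: bank1 10->5 [CONFLICT]
step 9: bank4 8->4 [CONFLICT]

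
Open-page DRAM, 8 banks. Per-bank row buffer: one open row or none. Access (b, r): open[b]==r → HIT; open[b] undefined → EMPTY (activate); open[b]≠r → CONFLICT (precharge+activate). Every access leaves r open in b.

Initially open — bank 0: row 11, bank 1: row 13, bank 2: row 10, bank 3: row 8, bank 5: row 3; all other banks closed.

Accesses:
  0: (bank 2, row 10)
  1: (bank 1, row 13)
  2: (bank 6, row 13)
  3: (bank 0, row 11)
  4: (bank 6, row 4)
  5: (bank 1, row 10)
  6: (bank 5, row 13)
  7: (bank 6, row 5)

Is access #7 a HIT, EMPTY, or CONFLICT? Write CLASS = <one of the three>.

CLASS = CONFLICT

  [0] b2 r10: had r10 ⇒ H
  [1] b1 r13: had r13 ⇒ H
  [2] b6 r13: no row ⇒ E
  [3] b0 r11: had r11 ⇒ H
  [4] b6 r4: had r13 ⇒ C
  [5] b1 r10: had r13 ⇒ C
  [6] b5 r13: had r3 ⇒ C
  [7] b6 r5: had r4 ⇒ C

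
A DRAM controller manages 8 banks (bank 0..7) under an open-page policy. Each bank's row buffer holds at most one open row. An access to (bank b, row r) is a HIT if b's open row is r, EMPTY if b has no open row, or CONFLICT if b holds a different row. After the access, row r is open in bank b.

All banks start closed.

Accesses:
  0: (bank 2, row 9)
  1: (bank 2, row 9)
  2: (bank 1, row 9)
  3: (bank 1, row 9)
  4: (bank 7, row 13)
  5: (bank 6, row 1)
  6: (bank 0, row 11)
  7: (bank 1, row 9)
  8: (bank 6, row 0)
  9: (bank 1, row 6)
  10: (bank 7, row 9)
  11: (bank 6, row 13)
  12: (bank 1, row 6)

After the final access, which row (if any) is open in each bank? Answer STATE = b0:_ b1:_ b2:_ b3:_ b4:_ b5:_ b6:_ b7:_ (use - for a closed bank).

STATE = b0:11 b1:6 b2:9 b3:- b4:- b5:- b6:13 b7:9

0: bank 2 row 9 — prev None → EMPTY
1: bank 2 row 9 — prev 9 → HIT
2: bank 1 row 9 — prev None → EMPTY
3: bank 1 row 9 — prev 9 → HIT
4: bank 7 row 13 — prev None → EMPTY
5: bank 6 row 1 — prev None → EMPTY
6: bank 0 row 11 — prev None → EMPTY
7: bank 1 row 9 — prev 9 → HIT
8: bank 6 row 0 — prev 1 → CONFLICT
9: bank 1 row 6 — prev 9 → CONFLICT
10: bank 7 row 9 — prev 13 → CONFLICT
11: bank 6 row 13 — prev 0 → CONFLICT
12: bank 1 row 6 — prev 6 → HIT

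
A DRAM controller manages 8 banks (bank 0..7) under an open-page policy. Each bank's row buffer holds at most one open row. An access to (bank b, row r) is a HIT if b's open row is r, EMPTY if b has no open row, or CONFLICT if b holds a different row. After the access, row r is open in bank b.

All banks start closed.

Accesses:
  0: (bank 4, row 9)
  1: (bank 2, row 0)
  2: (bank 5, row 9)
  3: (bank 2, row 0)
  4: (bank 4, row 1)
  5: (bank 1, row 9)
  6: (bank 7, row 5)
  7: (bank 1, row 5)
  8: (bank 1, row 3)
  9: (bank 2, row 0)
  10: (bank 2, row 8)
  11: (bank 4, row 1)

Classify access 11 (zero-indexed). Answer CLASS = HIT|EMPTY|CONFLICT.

CLASS = HIT

step 0: bank4 None->9 [EMPTY]
step 1: bank2 None->0 [EMPTY]
step 2: bank5 None->9 [EMPTY]
step 3: bank2 0->0 [HIT]
step 4: bank4 9->1 [CONFLICT]
step 5: bank1 None->9 [EMPTY]
step 6: bank7 None->5 [EMPTY]
step 7: bank1 9->5 [CONFLICT]
step 8: bank1 5->3 [CONFLICT]
step 9: bank2 0->0 [HIT]
step 10: bank2 0->8 [CONFLICT]
step 11: bank4 1->1 [HIT]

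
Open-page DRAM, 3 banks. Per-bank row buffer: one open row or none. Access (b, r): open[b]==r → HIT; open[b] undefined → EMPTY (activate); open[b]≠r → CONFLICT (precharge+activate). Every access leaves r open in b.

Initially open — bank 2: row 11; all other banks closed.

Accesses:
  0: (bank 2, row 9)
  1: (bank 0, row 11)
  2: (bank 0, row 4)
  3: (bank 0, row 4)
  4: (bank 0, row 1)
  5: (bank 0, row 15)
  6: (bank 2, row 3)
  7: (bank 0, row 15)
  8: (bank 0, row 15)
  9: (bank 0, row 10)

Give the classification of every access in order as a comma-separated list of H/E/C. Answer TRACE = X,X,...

0: bank 2 row 9 — prev 11 → CONFLICT
1: bank 0 row 11 — prev None → EMPTY
2: bank 0 row 4 — prev 11 → CONFLICT
3: bank 0 row 4 — prev 4 → HIT
4: bank 0 row 1 — prev 4 → CONFLICT
5: bank 0 row 15 — prev 1 → CONFLICT
6: bank 2 row 3 — prev 9 → CONFLICT
7: bank 0 row 15 — prev 15 → HIT
8: bank 0 row 15 — prev 15 → HIT
9: bank 0 row 10 — prev 15 → CONFLICT

TRACE = C,E,C,H,C,C,C,H,H,C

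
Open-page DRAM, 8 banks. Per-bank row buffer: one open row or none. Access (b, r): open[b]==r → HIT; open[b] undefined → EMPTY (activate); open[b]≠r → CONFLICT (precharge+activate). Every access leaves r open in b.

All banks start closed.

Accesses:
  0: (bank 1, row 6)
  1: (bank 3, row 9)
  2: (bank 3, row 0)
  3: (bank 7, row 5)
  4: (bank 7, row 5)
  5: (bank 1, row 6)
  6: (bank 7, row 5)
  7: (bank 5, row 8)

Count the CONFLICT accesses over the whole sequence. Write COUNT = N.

step 0: bank1 None->6 [EMPTY]
step 1: bank3 None->9 [EMPTY]
step 2: bank3 9->0 [CONFLICT]
step 3: bank7 None->5 [EMPTY]
step 4: bank7 5->5 [HIT]
step 5: bank1 6->6 [HIT]
step 6: bank7 5->5 [HIT]
step 7: bank5 None->8 [EMPTY]

COUNT = 1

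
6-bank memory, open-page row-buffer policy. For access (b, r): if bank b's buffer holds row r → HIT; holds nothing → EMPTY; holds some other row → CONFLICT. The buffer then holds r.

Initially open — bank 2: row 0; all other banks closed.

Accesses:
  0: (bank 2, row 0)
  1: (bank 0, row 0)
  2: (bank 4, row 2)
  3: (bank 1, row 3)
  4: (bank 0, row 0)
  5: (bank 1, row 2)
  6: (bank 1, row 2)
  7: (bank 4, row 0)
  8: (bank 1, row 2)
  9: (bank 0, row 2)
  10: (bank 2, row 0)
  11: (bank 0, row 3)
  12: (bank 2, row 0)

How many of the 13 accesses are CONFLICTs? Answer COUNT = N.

COUNT = 4

0: bank 2 row 0 — prev 0 → HIT
1: bank 0 row 0 — prev None → EMPTY
2: bank 4 row 2 — prev None → EMPTY
3: bank 1 row 3 — prev None → EMPTY
4: bank 0 row 0 — prev 0 → HIT
5: bank 1 row 2 — prev 3 → CONFLICT
6: bank 1 row 2 — prev 2 → HIT
7: bank 4 row 0 — prev 2 → CONFLICT
8: bank 1 row 2 — prev 2 → HIT
9: bank 0 row 2 — prev 0 → CONFLICT
10: bank 2 row 0 — prev 0 → HIT
11: bank 0 row 3 — prev 2 → CONFLICT
12: bank 2 row 0 — prev 0 → HIT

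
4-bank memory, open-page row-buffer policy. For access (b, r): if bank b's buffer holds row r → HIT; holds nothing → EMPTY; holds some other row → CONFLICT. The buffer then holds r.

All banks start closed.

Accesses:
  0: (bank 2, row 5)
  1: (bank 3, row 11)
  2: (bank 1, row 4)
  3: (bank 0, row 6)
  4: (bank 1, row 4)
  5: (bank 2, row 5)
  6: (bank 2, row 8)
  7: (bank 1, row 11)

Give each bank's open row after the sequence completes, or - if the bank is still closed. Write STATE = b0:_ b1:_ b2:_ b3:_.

#0 (2,5) E
#1 (3,11) E
#2 (1,4) E
#3 (0,6) E
#4 (1,4) H  (was 4)
#5 (2,5) H  (was 5)
#6 (2,8) C  (was 5)
#7 (1,11) C  (was 4)

STATE = b0:6 b1:11 b2:8 b3:11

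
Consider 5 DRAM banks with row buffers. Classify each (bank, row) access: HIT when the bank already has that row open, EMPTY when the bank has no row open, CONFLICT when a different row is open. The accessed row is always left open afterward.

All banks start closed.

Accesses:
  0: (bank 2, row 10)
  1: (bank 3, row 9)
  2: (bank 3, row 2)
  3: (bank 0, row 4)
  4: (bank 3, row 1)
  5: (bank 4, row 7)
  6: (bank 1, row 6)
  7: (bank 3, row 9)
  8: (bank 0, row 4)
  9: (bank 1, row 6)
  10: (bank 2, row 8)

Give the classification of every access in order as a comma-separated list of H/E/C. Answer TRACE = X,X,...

step 0: bank2 None->10 [EMPTY]
step 1: bank3 None->9 [EMPTY]
step 2: bank3 9->2 [CONFLICT]
step 3: bank0 None->4 [EMPTY]
step 4: bank3 2->1 [CONFLICT]
step 5: bank4 None->7 [EMPTY]
step 6: bank1 None->6 [EMPTY]
step 7: bank3 1->9 [CONFLICT]
step 8: bank0 4->4 [HIT]
step 9: bank1 6->6 [HIT]
step 10: bank2 10->8 [CONFLICT]

TRACE = E,E,C,E,C,E,E,C,H,H,C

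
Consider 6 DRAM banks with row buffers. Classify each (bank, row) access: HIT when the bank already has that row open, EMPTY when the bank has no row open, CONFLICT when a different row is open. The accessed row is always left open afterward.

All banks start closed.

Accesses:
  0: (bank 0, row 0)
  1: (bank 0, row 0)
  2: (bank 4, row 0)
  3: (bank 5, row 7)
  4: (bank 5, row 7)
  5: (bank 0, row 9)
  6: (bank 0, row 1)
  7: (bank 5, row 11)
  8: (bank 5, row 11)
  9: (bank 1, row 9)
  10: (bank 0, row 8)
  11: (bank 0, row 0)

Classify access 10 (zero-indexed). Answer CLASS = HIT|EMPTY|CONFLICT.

0: bank 0 row 0 — prev None → EMPTY
1: bank 0 row 0 — prev 0 → HIT
2: bank 4 row 0 — prev None → EMPTY
3: bank 5 row 7 — prev None → EMPTY
4: bank 5 row 7 — prev 7 → HIT
5: bank 0 row 9 — prev 0 → CONFLICT
6: bank 0 row 1 — prev 9 → CONFLICT
7: bank 5 row 11 — prev 7 → CONFLICT
8: bank 5 row 11 — prev 11 → HIT
9: bank 1 row 9 — prev None → EMPTY
10: bank 0 row 8 — prev 1 → CONFLICT
11: bank 0 row 0 — prev 8 → CONFLICT

CLASS = CONFLICT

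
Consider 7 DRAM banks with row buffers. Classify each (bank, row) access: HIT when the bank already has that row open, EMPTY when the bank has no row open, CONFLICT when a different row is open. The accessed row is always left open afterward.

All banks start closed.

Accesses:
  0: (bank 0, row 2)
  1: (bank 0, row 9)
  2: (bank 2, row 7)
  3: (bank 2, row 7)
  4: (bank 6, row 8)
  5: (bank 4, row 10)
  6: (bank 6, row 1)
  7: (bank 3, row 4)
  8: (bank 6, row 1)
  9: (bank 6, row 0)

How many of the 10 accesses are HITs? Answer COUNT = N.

COUNT = 2

#0 (0,2) E
#1 (0,9) C  (was 2)
#2 (2,7) E
#3 (2,7) H  (was 7)
#4 (6,8) E
#5 (4,10) E
#6 (6,1) C  (was 8)
#7 (3,4) E
#8 (6,1) H  (was 1)
#9 (6,0) C  (was 1)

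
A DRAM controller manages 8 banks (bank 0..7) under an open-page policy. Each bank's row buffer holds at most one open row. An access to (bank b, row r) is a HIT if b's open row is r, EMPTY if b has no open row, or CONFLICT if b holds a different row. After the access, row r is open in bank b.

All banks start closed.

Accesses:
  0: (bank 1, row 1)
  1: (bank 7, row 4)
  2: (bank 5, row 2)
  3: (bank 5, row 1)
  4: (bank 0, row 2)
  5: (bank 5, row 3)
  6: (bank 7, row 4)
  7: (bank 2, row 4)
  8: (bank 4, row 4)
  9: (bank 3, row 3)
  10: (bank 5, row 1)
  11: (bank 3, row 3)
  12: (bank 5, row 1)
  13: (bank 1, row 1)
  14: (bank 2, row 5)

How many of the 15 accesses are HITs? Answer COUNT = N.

0: bank 1 row 1 — prev None → EMPTY
1: bank 7 row 4 — prev None → EMPTY
2: bank 5 row 2 — prev None → EMPTY
3: bank 5 row 1 — prev 2 → CONFLICT
4: bank 0 row 2 — prev None → EMPTY
5: bank 5 row 3 — prev 1 → CONFLICT
6: bank 7 row 4 — prev 4 → HIT
7: bank 2 row 4 — prev None → EMPTY
8: bank 4 row 4 — prev None → EMPTY
9: bank 3 row 3 — prev None → EMPTY
10: bank 5 row 1 — prev 3 → CONFLICT
11: bank 3 row 3 — prev 3 → HIT
12: bank 5 row 1 — prev 1 → HIT
13: bank 1 row 1 — prev 1 → HIT
14: bank 2 row 5 — prev 4 → CONFLICT

COUNT = 4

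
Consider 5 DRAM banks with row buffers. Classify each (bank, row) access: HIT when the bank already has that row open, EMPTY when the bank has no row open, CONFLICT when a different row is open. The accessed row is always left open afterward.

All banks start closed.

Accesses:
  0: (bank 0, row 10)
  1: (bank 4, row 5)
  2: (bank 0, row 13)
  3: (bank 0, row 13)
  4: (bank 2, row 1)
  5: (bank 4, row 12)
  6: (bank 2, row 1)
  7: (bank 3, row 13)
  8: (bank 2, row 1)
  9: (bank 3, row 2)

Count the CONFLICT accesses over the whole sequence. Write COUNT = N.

COUNT = 3

0: bank 0 row 10 — prev None → EMPTY
1: bank 4 row 5 — prev None → EMPTY
2: bank 0 row 13 — prev 10 → CONFLICT
3: bank 0 row 13 — prev 13 → HIT
4: bank 2 row 1 — prev None → EMPTY
5: bank 4 row 12 — prev 5 → CONFLICT
6: bank 2 row 1 — prev 1 → HIT
7: bank 3 row 13 — prev None → EMPTY
8: bank 2 row 1 — prev 1 → HIT
9: bank 3 row 2 — prev 13 → CONFLICT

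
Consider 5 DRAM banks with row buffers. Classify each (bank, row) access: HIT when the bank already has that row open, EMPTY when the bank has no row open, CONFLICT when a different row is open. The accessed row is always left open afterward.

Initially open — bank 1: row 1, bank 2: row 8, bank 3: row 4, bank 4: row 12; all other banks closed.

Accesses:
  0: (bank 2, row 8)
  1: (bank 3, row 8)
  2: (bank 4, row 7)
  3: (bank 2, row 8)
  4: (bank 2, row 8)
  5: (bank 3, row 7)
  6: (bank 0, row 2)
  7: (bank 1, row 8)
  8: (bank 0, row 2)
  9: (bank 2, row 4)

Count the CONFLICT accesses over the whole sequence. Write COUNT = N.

COUNT = 5

#0 (2,8) H  (was 8)
#1 (3,8) C  (was 4)
#2 (4,7) C  (was 12)
#3 (2,8) H  (was 8)
#4 (2,8) H  (was 8)
#5 (3,7) C  (was 8)
#6 (0,2) E
#7 (1,8) C  (was 1)
#8 (0,2) H  (was 2)
#9 (2,4) C  (was 8)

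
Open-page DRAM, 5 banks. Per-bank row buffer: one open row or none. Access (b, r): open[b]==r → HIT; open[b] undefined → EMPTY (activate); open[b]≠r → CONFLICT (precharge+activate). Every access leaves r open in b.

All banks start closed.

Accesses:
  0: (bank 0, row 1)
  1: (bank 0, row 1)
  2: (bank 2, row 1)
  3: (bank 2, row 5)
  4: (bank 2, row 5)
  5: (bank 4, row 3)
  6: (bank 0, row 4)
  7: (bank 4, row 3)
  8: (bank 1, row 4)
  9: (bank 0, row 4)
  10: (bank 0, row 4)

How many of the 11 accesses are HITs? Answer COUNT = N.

  [0] b0 r1: no row ⇒ E
  [1] b0 r1: had r1 ⇒ H
  [2] b2 r1: no row ⇒ E
  [3] b2 r5: had r1 ⇒ C
  [4] b2 r5: had r5 ⇒ H
  [5] b4 r3: no row ⇒ E
  [6] b0 r4: had r1 ⇒ C
  [7] b4 r3: had r3 ⇒ H
  [8] b1 r4: no row ⇒ E
  [9] b0 r4: had r4 ⇒ H
  [10] b0 r4: had r4 ⇒ H

COUNT = 5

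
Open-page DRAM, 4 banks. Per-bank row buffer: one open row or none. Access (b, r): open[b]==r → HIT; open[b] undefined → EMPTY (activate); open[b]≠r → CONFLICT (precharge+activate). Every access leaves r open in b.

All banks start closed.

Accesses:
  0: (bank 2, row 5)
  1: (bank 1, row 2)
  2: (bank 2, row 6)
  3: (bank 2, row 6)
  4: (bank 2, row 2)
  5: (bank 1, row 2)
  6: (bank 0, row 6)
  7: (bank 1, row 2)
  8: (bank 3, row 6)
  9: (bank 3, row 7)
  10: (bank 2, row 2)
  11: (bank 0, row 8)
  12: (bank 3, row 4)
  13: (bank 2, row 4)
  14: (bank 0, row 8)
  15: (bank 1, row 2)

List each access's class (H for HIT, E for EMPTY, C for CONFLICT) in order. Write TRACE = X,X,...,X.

TRACE = E,E,C,H,C,H,E,H,E,C,H,C,C,C,H,H

  [0] b2 r5: no row ⇒ E
  [1] b1 r2: no row ⇒ E
  [2] b2 r6: had r5 ⇒ C
  [3] b2 r6: had r6 ⇒ H
  [4] b2 r2: had r6 ⇒ C
  [5] b1 r2: had r2 ⇒ H
  [6] b0 r6: no row ⇒ E
  [7] b1 r2: had r2 ⇒ H
  [8] b3 r6: no row ⇒ E
  [9] b3 r7: had r6 ⇒ C
  [10] b2 r2: had r2 ⇒ H
  [11] b0 r8: had r6 ⇒ C
  [12] b3 r4: had r7 ⇒ C
  [13] b2 r4: had r2 ⇒ C
  [14] b0 r8: had r8 ⇒ H
  [15] b1 r2: had r2 ⇒ H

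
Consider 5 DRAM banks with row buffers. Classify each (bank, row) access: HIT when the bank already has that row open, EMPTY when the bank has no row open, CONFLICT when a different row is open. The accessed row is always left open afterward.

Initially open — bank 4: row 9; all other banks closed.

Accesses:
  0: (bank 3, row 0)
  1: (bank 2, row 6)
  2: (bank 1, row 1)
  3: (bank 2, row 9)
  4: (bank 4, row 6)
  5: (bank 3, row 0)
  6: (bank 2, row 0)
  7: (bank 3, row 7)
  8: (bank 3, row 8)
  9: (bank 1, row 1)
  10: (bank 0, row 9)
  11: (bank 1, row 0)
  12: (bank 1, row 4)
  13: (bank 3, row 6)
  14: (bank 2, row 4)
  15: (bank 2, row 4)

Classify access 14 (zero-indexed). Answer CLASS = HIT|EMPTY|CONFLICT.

CLASS = CONFLICT

step 0: bank3 None->0 [EMPTY]
step 1: bank2 None->6 [EMPTY]
step 2: bank1 None->1 [EMPTY]
step 3: bank2 6->9 [CONFLICT]
step 4: bank4 9->6 [CONFLICT]
step 5: bank3 0->0 [HIT]
step 6: bank2 9->0 [CONFLICT]
step 7: bank3 0->7 [CONFLICT]
step 8: bank3 7->8 [CONFLICT]
step 9: bank1 1->1 [HIT]
step 10: bank0 None->9 [EMPTY]
step 11: bank1 1->0 [CONFLICT]
step 12: bank1 0->4 [CONFLICT]
step 13: bank3 8->6 [CONFLICT]
step 14: bank2 0->4 [CONFLICT]
step 15: bank2 4->4 [HIT]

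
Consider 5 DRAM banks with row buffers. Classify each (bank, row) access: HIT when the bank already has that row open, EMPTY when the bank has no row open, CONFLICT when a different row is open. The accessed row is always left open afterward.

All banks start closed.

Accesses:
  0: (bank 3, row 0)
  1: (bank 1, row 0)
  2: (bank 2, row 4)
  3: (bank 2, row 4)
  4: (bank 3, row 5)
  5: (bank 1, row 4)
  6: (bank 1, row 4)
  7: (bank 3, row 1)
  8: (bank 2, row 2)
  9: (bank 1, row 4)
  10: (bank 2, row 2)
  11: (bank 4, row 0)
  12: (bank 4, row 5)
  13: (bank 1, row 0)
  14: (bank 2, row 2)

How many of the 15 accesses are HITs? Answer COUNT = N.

0: bank 3 row 0 — prev None → EMPTY
1: bank 1 row 0 — prev None → EMPTY
2: bank 2 row 4 — prev None → EMPTY
3: bank 2 row 4 — prev 4 → HIT
4: bank 3 row 5 — prev 0 → CONFLICT
5: bank 1 row 4 — prev 0 → CONFLICT
6: bank 1 row 4 — prev 4 → HIT
7: bank 3 row 1 — prev 5 → CONFLICT
8: bank 2 row 2 — prev 4 → CONFLICT
9: bank 1 row 4 — prev 4 → HIT
10: bank 2 row 2 — prev 2 → HIT
11: bank 4 row 0 — prev None → EMPTY
12: bank 4 row 5 — prev 0 → CONFLICT
13: bank 1 row 0 — prev 4 → CONFLICT
14: bank 2 row 2 — prev 2 → HIT

COUNT = 5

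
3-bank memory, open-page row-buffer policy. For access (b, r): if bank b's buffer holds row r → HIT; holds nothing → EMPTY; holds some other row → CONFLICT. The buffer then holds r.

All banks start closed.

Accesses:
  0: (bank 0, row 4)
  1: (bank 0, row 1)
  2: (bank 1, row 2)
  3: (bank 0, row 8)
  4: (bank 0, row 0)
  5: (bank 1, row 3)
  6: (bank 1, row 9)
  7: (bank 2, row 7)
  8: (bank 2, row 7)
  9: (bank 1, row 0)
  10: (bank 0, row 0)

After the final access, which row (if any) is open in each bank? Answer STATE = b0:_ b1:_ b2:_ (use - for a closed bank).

STATE = b0:0 b1:0 b2:7

  [0] b0 r4: no row ⇒ E
  [1] b0 r1: had r4 ⇒ C
  [2] b1 r2: no row ⇒ E
  [3] b0 r8: had r1 ⇒ C
  [4] b0 r0: had r8 ⇒ C
  [5] b1 r3: had r2 ⇒ C
  [6] b1 r9: had r3 ⇒ C
  [7] b2 r7: no row ⇒ E
  [8] b2 r7: had r7 ⇒ H
  [9] b1 r0: had r9 ⇒ C
  [10] b0 r0: had r0 ⇒ H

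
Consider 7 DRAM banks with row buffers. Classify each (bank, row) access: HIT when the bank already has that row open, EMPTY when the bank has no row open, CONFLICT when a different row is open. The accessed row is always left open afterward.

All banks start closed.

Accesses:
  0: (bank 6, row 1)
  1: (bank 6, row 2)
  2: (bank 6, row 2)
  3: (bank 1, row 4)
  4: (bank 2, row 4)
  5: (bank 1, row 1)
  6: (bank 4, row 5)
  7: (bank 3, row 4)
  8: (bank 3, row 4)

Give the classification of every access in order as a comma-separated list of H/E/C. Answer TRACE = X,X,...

TRACE = E,C,H,E,E,C,E,E,H

  [0] b6 r1: no row ⇒ E
  [1] b6 r2: had r1 ⇒ C
  [2] b6 r2: had r2 ⇒ H
  [3] b1 r4: no row ⇒ E
  [4] b2 r4: no row ⇒ E
  [5] b1 r1: had r4 ⇒ C
  [6] b4 r5: no row ⇒ E
  [7] b3 r4: no row ⇒ E
  [8] b3 r4: had r4 ⇒ H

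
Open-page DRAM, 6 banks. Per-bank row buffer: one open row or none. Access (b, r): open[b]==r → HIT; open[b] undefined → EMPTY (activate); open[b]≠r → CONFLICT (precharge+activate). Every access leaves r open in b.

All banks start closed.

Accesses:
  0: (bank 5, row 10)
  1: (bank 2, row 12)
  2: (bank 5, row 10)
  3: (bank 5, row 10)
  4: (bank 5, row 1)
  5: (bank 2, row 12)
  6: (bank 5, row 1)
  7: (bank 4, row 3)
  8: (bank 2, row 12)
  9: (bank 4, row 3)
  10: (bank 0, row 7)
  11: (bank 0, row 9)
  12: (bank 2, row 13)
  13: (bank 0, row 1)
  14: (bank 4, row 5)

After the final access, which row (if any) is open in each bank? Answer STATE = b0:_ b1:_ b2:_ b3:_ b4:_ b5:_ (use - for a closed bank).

STATE = b0:1 b1:- b2:13 b3:- b4:5 b5:1

#0 (5,10) E
#1 (2,12) E
#2 (5,10) H  (was 10)
#3 (5,10) H  (was 10)
#4 (5,1) C  (was 10)
#5 (2,12) H  (was 12)
#6 (5,1) H  (was 1)
#7 (4,3) E
#8 (2,12) H  (was 12)
#9 (4,3) H  (was 3)
#10 (0,7) E
#11 (0,9) C  (was 7)
#12 (2,13) C  (was 12)
#13 (0,1) C  (was 9)
#14 (4,5) C  (was 3)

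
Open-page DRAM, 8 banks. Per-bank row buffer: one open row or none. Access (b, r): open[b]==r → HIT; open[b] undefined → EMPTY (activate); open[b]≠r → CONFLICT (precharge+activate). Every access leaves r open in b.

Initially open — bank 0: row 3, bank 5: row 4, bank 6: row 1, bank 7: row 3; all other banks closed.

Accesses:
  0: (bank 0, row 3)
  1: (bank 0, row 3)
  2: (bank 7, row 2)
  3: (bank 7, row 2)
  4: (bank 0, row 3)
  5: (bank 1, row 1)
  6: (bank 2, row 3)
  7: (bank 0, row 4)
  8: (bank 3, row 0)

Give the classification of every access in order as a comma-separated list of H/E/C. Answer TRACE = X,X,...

0: bank 0 row 3 — prev 3 → HIT
1: bank 0 row 3 — prev 3 → HIT
2: bank 7 row 2 — prev 3 → CONFLICT
3: bank 7 row 2 — prev 2 → HIT
4: bank 0 row 3 — prev 3 → HIT
5: bank 1 row 1 — prev None → EMPTY
6: bank 2 row 3 — prev None → EMPTY
7: bank 0 row 4 — prev 3 → CONFLICT
8: bank 3 row 0 — prev None → EMPTY

TRACE = H,H,C,H,H,E,E,C,E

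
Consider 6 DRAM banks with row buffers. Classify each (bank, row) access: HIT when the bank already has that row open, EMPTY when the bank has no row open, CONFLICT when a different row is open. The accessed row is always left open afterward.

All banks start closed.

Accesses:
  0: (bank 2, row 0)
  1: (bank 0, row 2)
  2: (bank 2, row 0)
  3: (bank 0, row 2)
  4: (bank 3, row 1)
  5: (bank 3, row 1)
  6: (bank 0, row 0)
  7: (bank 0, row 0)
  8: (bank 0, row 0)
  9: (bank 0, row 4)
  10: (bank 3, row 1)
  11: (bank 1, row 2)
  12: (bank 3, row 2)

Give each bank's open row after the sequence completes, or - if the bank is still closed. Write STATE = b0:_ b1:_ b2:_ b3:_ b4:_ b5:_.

STATE = b0:4 b1:2 b2:0 b3:2 b4:- b5:-

step 0: bank2 None->0 [EMPTY]
step 1: bank0 None->2 [EMPTY]
step 2: bank2 0->0 [HIT]
step 3: bank0 2->2 [HIT]
step 4: bank3 None->1 [EMPTY]
step 5: bank3 1->1 [HIT]
step 6: bank0 2->0 [CONFLICT]
step 7: bank0 0->0 [HIT]
step 8: bank0 0->0 [HIT]
step 9: bank0 0->4 [CONFLICT]
step 10: bank3 1->1 [HIT]
step 11: bank1 None->2 [EMPTY]
step 12: bank3 1->2 [CONFLICT]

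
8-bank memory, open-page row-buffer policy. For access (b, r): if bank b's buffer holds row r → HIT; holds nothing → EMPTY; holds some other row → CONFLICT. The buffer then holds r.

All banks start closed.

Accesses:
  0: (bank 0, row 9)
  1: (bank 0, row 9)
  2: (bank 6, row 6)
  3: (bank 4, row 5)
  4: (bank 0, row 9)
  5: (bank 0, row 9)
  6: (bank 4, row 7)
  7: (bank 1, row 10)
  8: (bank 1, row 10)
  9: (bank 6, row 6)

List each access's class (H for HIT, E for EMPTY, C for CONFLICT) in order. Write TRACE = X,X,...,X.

step 0: bank0 None->9 [EMPTY]
step 1: bank0 9->9 [HIT]
step 2: bank6 None->6 [EMPTY]
step 3: bank4 None->5 [EMPTY]
step 4: bank0 9->9 [HIT]
step 5: bank0 9->9 [HIT]
step 6: bank4 5->7 [CONFLICT]
step 7: bank1 None->10 [EMPTY]
step 8: bank1 10->10 [HIT]
step 9: bank6 6->6 [HIT]

TRACE = E,H,E,E,H,H,C,E,H,H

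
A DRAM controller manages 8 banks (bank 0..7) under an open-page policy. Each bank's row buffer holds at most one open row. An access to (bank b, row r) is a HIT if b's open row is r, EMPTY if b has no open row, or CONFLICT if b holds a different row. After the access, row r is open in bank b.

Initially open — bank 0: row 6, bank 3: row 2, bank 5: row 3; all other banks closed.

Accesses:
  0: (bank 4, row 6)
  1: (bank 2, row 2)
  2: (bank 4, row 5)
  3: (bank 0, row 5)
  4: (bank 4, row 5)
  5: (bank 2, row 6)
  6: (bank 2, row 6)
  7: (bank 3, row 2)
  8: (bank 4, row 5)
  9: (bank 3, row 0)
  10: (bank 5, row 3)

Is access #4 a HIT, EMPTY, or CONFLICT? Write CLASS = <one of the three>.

#0 (4,6) E
#1 (2,2) E
#2 (4,5) C  (was 6)
#3 (0,5) C  (was 6)
#4 (4,5) H  (was 5)
#5 (2,6) C  (was 2)
#6 (2,6) H  (was 6)
#7 (3,2) H  (was 2)
#8 (4,5) H  (was 5)
#9 (3,0) C  (was 2)
#10 (5,3) H  (was 3)

CLASS = HIT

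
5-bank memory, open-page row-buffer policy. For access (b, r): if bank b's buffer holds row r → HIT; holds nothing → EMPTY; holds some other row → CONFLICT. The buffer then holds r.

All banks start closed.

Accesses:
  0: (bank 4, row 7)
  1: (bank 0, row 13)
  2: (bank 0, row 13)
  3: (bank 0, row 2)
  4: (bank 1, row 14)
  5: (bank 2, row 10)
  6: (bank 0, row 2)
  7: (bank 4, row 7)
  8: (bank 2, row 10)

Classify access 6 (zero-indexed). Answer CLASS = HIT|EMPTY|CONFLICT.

CLASS = HIT

  [0] b4 r7: no row ⇒ E
  [1] b0 r13: no row ⇒ E
  [2] b0 r13: had r13 ⇒ H
  [3] b0 r2: had r13 ⇒ C
  [4] b1 r14: no row ⇒ E
  [5] b2 r10: no row ⇒ E
  [6] b0 r2: had r2 ⇒ H
  [7] b4 r7: had r7 ⇒ H
  [8] b2 r10: had r10 ⇒ H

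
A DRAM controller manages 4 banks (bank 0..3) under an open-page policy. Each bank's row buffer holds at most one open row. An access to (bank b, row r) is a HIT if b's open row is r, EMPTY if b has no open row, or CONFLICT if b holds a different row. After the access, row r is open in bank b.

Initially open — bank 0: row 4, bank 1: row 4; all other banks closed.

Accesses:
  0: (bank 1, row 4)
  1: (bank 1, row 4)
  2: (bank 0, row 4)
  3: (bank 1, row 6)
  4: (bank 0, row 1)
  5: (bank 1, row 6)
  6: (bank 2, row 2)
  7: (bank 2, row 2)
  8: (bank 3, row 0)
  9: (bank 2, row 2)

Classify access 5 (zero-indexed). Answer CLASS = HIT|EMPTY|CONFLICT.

CLASS = HIT

0: bank 1 row 4 — prev 4 → HIT
1: bank 1 row 4 — prev 4 → HIT
2: bank 0 row 4 — prev 4 → HIT
3: bank 1 row 6 — prev 4 → CONFLICT
4: bank 0 row 1 — prev 4 → CONFLICT
5: bank 1 row 6 — prev 6 → HIT
6: bank 2 row 2 — prev None → EMPTY
7: bank 2 row 2 — prev 2 → HIT
8: bank 3 row 0 — prev None → EMPTY
9: bank 2 row 2 — prev 2 → HIT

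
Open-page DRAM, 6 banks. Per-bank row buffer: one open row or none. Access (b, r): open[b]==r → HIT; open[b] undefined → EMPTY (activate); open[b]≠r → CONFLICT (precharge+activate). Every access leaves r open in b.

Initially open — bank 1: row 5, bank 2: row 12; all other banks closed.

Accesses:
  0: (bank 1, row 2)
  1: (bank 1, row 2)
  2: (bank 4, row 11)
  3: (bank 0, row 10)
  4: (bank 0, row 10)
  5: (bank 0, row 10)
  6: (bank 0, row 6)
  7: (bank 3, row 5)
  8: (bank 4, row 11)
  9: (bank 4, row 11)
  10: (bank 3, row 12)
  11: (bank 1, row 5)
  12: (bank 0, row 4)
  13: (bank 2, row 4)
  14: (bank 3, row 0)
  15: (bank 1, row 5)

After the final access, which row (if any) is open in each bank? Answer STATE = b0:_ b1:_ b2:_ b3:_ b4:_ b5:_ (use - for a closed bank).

STATE = b0:4 b1:5 b2:4 b3:0 b4:11 b5:-

step 0: bank1 5->2 [CONFLICT]
step 1: bank1 2->2 [HIT]
step 2: bank4 None->11 [EMPTY]
step 3: bank0 None->10 [EMPTY]
step 4: bank0 10->10 [HIT]
step 5: bank0 10->10 [HIT]
step 6: bank0 10->6 [CONFLICT]
step 7: bank3 None->5 [EMPTY]
step 8: bank4 11->11 [HIT]
step 9: bank4 11->11 [HIT]
step 10: bank3 5->12 [CONFLICT]
step 11: bank1 2->5 [CONFLICT]
step 12: bank0 6->4 [CONFLICT]
step 13: bank2 12->4 [CONFLICT]
step 14: bank3 12->0 [CONFLICT]
step 15: bank1 5->5 [HIT]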